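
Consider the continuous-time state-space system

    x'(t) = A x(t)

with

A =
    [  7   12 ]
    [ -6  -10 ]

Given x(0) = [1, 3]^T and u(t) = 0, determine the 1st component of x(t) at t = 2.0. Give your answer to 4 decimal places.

5.2842

det(sI - A) = s^2 - (tr A)s + det A, with tr A = 7 + (-10) = -3 and det A = 7·(-10) - 12·(-6) = -70 - (-72) = 2.
So p(s) = det(sI - A) = s^2 + 3s + 2.
Factor s^2 + 3s + 2: two numbers with sum -3 and product 2 are -1 and -2, so s^2 + 3s + 2 = (s + 1)(s + 2).
Hence p(s) = (s + 1) (s + 2), with roots -2, -1.
The eigenvalues -2, -1 are distinct and real, so A is diagonalisable and x(t) = e^{At} x(0) = V diag(e^{λ_i t}) V^{-1} x(0), where the columns of V are the eigenvectors.
λ = -2: A - (-2)I = [[9, 12], [-6, -8]]. Row 1 gives 9·v1 + 12·v2 = 0, so take v_1 = [-4, 3]^T.
λ = -1: A - (-1)I = [[8, 12], [-6, -9]]. Row 1 gives 8·v1 + 12·v2 = 0, so take v_2 = [3, -2]^T.
V = [v_1 v_2] = [[-4, 3], [3, -2]] has det V = -1, so V^{-1} = adj(V)/det V = [[2, 3], [3, 4]].
Modal coordinates z(0) = V^{-1} x(0): 2·1 + 3·3 = 11; 3·1 + 4·3 = 15; so z(0) = [11, 15]^T.
x_1(t) = Σ_i (v_i)_1 · z_i(0) · e^{λ_i t} (row 1 of V times the modal terms).
x_1(2.0) = (-4)·11·e^{-2·2.0} + 3·15·e^{-1·2.0} = (-44)·0.018316 + 45·0.135335 = 5.2842.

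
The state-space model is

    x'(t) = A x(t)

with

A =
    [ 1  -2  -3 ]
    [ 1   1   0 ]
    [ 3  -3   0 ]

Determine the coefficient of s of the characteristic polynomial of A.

12

Expand det(sI - A) for the 3×3 matrix.
p(s) = s^3 - 2s^2 + 12s - 18.
(Check: constant term = det(-A) = (-1)^3 det A = -18; coefficient of s^2 = -tr A = -2.)
The coefficient of s is 12.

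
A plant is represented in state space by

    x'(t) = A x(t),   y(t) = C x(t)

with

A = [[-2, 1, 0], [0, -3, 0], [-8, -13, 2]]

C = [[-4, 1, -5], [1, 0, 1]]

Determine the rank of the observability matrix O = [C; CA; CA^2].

2

CA = [[48, 58, -10], [-10, -12, 2]]
CA^2 = [[-16, 4, -20], [4, 0, 4]]
Observability matrix O = [C; CA; CA^2] = [[-4, 1, -5], [1, 0, 1], [48, 58, -10], [-10, -12, 2], [-16, 4, -20], [4, 0, 4]]
The columns c1, c2, c3 of O are linearly dependent: -c1 + c2 + c3 = 0 (check each entry), so rank(O) ≤ 2.
The 2×2 minor from rows 1, 2, columns 1, 2 is (-4)·0 - 1·1 = 0 - 1 = -1 ≠ 0, so rank(O) = 2.
rank(O) = 2 < n = 3, so the pair (A, C) is not completely observable.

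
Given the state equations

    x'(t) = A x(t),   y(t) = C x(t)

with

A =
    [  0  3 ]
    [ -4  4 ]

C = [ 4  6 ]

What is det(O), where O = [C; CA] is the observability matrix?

CA = [[-24, 36]]
Observability matrix O = [C; CA] = [[4, 6], [-24, 36]]
det(O) = 4·36 - 6·(-24) = 144 - (-144) = 288
Since det(O) ≠ 0, rank(O) = 2 and the system is completely observable.

288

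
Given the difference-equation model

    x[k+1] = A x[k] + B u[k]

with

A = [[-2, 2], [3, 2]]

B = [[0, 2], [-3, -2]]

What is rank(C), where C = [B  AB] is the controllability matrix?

AB = [[-6, -8], [-6, 2]]
Controllability matrix C = [B  AB] = [[0, 2, -6, -8], [-3, -2, -6, 2]]
Take the 2×2 submatrix of C formed by columns 1, 2: [[0, 2], [-3, -2]]. Its determinant is 0·(-2) - 2·(-3) = 0 - (-6) = 6 ≠ 0.
So rank(C) ≥ 2; since C has 2 rows, rank(C) = 2.
rank(C) = 2 = n, so the pair (A, B) is completely controllable.

2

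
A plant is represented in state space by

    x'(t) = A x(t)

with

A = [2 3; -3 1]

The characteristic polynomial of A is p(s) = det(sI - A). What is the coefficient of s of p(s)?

-3

For a 2×2 matrix, det(sI - A) = s^2 - (tr A)s + det A.
tr A = 3, det A = 11.
So p(s) = s^2 - 3s + 11.
The coefficient of s is -3.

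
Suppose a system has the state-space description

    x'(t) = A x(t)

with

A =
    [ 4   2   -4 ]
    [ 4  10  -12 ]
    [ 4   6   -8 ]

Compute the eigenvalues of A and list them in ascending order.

0, 2, 4

det(sI - A) = s^3 - (tr A)s^2 + (M11 + M22 + M33)s - det A, where Mii is the 2×2 principal minor of A obtained by deleting row i and column i.
tr A = 4 + 10 + (-8) = 6; M11 = 10·(-8) - (-12)·6 = -80 - (-72) = -8; M22 = 4·(-8) - (-4)·4 = -32 - (-16) = -16; M33 = 4·10 - 2·4 = 40 - 8 = 32; sum of minors = 8.
det A = 4·(10·(-8) - (-12)·6) - 2·(4·(-8) - (-12)·4) + (-4)·(4·6 - 10·4) = 4·(-8) - 2·16 + (-4)·(-16) = 0.
So p(s) = det(sI - A) = s^3 - 6s^2 + 8s.
The constant term is 0, so p(s) = s(s^2 - 6s + 8).
Factor s^2 - 6s + 8: two numbers with sum 6 and product 8 are 4 and 2, so s^2 - 6s + 8 = (s - 4)(s - 2).
Hence p(s) = s (s - 4) (s - 2), with roots 0, 2, 4.
At least one eigenvalue has non-negative real part, so the system is not asymptotically stable.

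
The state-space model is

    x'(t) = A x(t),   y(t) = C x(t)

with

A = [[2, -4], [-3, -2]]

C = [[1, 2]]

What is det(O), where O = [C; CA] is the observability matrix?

CA = [[-4, -8]]
Observability matrix O = [C; CA] = [[1, 2], [-4, -8]]
det(O) = 1·(-8) - 2·(-4) = -8 - (-8) = 0
Since det(O) = 0, rank(O) < 2 and the system is not completely observable.

0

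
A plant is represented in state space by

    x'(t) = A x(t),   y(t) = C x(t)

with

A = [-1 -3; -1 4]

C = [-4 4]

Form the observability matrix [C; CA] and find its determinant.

CA = [[0, 28]]
Observability matrix O = [C; CA] = [[-4, 4], [0, 28]]
det(O) = (-4)·28 - 4·0 = -112 - 0 = -112
Since det(O) ≠ 0, rank(O) = 2 and the system is completely observable.

-112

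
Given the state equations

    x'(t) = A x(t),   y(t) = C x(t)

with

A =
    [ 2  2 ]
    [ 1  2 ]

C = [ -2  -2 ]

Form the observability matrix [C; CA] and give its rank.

CA = [[-6, -8]]
Observability matrix O = [C; CA] = [[-2, -2], [-6, -8]]
det(O) = (-2)·(-8) - (-2)·(-6) = 16 - 12 = 4 ≠ 0, so rank(O) = 2.
rank(O) = 2 = n, so the pair (A, C) is completely observable.

2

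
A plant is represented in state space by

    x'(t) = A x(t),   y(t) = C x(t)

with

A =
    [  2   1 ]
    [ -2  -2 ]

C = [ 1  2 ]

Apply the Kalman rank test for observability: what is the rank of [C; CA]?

CA = [[-2, -3]]
Observability matrix O = [C; CA] = [[1, 2], [-2, -3]]
det(O) = 1·(-3) - 2·(-2) = -3 - (-4) = 1 ≠ 0, so rank(O) = 2.
rank(O) = 2 = n, so the pair (A, C) is completely observable.

2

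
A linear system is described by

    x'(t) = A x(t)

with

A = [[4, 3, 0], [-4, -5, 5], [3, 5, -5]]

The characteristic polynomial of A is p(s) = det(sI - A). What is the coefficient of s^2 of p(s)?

6

Expand det(sI - A) for the 3×3 matrix.
p(s) = s^3 + 6s^2 - 28s + 15.
(Check: constant term = det(-A) = (-1)^3 det A = 15; coefficient of s^2 = -tr A = 6.)
The coefficient of s^2 is 6.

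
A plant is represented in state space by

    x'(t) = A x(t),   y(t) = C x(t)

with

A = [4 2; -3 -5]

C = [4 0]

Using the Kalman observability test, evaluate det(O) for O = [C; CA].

32

CA = [[16, 8]]
Observability matrix O = [C; CA] = [[4, 0], [16, 8]]
det(O) = 4·8 - 0·16 = 32 - 0 = 32
Since det(O) ≠ 0, rank(O) = 2 and the system is completely observable.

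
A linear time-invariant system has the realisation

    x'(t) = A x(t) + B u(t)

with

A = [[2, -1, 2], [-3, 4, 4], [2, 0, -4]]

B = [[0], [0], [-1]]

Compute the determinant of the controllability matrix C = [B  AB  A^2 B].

-20

AB = [[-2], [-4], [4]]
A^2B = [[8], [6], [-20]]
Controllability matrix C = [B  AB  A^2B] = [[0, -2, 8], [0, -4, 6], [-1, 4, -20]]
Expanding along the first row, det(C) = 0·((-4)·(-20) - 6·4) - (-2)·(0·(-20) - 6·(-1)) + 8·(0·4 - (-4)·(-1)) = 0·56 - (-2)·6 + 8·(-4) = -20
Since det(C) ≠ 0, rank(C) = 3 and the system is completely controllable.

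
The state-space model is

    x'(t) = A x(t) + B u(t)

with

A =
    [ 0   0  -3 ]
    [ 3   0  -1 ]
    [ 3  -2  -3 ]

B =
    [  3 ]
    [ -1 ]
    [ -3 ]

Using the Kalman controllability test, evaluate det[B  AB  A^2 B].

AB = [[9], [12], [20]]
A^2B = [[-60], [7], [-57]]
Controllability matrix C = [B  AB  A^2B] = [[3, 9, -60], [-1, 12, 7], [-3, 20, -57]]
Expanding along the first row, det(C) = 3·(12·(-57) - 7·20) - 9·((-1)·(-57) - 7·(-3)) + (-60)·((-1)·20 - 12·(-3)) = 3·(-824) - 9·78 + (-60)·16 = -4134
Since det(C) ≠ 0, rank(C) = 3 and the system is completely controllable.

-4134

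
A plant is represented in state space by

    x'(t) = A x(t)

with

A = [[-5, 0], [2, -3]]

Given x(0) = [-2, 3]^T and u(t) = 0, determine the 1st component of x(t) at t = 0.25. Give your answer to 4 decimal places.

-0.5730

det(sI - A) = s^2 - (tr A)s + det A, with tr A = (-5) + (-3) = -8 and det A = (-5)·(-3) - 0·2 = 15 - 0 = 15.
So p(s) = det(sI - A) = s^2 + 8s + 15.
Factor s^2 + 8s + 15: two numbers with sum -8 and product 15 are -3 and -5, so s^2 + 8s + 15 = (s + 3)(s + 5).
Hence p(s) = (s + 3) (s + 5), with roots -5, -3.
The eigenvalues -5, -3 are distinct and real, so A is diagonalisable and x(t) = e^{At} x(0) = V diag(e^{λ_i t}) V^{-1} x(0), where the columns of V are the eigenvectors.
λ = -5: A - (-5)I = [[0, 0], [2, 2]]. Row 2 gives 2·v1 + 2·v2 = 0, so take v_1 = [-1, 1]^T.
λ = -3: A - (-3)I = [[-2, 0], [2, 0]]. Row 1 gives (-2)·v1 + 0·v2 = 0, so take v_2 = [0, 1]^T.
V = [v_1 v_2] = [[-1, 0], [1, 1]] has det V = -1, so V^{-1} = adj(V)/det V = [[-1, 0], [1, 1]].
Modal coordinates z(0) = V^{-1} x(0): (-1)·(-2) + 0·3 = 2; 1·(-2) + 1·3 = 1; so z(0) = [2, 1]^T.
x_1(t) = Σ_i (v_i)_1 · z_i(0) · e^{λ_i t} (row 1 of V times the modal terms).
x_1(0.25) = (-1)·2·e^{-5·0.25} + 0·1·e^{-3·0.25} = (-2)·0.286505 + 0·0.472367 = -0.5730.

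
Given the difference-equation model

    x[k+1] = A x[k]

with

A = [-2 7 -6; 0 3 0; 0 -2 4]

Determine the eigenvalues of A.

-2, 3, 4

det(zI - A) = z^3 - (tr A)z^2 + (M11 + M22 + M33)z - det A, where Mii is the 2×2 principal minor of A obtained by deleting row i and column i.
tr A = (-2) + 3 + 4 = 5; M11 = 3·4 - 0·(-2) = 12 - 0 = 12; M22 = (-2)·4 - (-6)·0 = -8 - 0 = -8; M33 = (-2)·3 - 7·0 = -6 - 0 = -6; sum of minors = -2.
det A = (-2)·(3·4 - 0·(-2)) - 7·(0·4 - 0·0) + (-6)·(0·(-2) - 3·0) = (-2)·12 - 7·0 + (-6)·0 = -24.
So p(z) = det(zI - A) = z^3 - 5z^2 - 2z + 24.
Rational-root test: any integer root divides 24. Testing small divisors, z = -2 works: p(-2) = -8 + (-20) + 4 + 24 = 0, so (z + 2) is a factor.
Dividing, p(z) = (z + 2)(z^2 - 7z + 12).
Factor z^2 - 7z + 12: two numbers with sum 7 and product 12 are 4 and 3, so z^2 - 7z + 12 = (z - 4)(z - 3).
Hence p(z) = (z - 4) (z - 3) (z + 2), with roots -2, 3, 4.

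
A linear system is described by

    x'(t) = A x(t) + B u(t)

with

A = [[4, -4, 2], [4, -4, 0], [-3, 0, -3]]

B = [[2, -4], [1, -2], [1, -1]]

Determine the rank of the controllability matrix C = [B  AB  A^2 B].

3

AB = [[6, -10], [4, -8], [-9, 15]]
A^2B = [[-10, 22], [8, -8], [9, -15]]
Controllability matrix C = [B  AB  A^2B] = [[2, -4, 6, -10, -10, 22], [1, -2, 4, -8, 8, -8], [1, -1, -9, 15, 9, -15]]
Take the 3×3 submatrix of C formed by columns 1, 2, 3: [[2, -4, 6], [1, -2, 4], [1, -1, -9]]. Its determinant is 2·((-2)·(-9) - 4·(-1)) - (-4)·(1·(-9) - 4·1) + 6·(1·(-1) - (-2)·1) = 2·22 - (-4)·(-13) + 6·1 = -2 ≠ 0.
So rank(C) ≥ 3; since C has 3 rows, rank(C) = 3.
rank(C) = 3 = n, so the pair (A, B) is completely controllable.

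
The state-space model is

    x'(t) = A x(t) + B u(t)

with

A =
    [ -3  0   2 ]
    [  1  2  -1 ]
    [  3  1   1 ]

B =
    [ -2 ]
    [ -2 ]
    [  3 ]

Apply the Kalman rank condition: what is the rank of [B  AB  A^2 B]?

3

AB = [[12], [-9], [-5]]
A^2B = [[-46], [-1], [22]]
Controllability matrix C = [B  AB  A^2B] = [[-2, 12, -46], [-2, -9, -1], [3, -5, 22]]
det(C) = (-2)·((-9)·22 - (-1)·(-5)) - 12·((-2)·22 - (-1)·3) + (-46)·((-2)·(-5) - (-9)·3) = (-2)·(-203) - 12·(-41) + (-46)·37 = -804 ≠ 0, so rank(C) = 3.
rank(C) = 3 = n, so the pair (A, B) is completely controllable.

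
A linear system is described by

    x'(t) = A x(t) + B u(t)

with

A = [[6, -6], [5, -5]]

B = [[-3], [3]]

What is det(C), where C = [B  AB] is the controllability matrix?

198

AB = [[-36], [-30]]
Controllability matrix C = [B  AB] = [[-3, -36], [3, -30]]
det(C) = (-3)·(-30) - (-36)·3 = 90 - (-108) = 198
Since det(C) ≠ 0, rank(C) = 2 and the system is completely controllable.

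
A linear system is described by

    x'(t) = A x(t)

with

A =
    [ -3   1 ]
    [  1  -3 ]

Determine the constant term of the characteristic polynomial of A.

For a 2×2 matrix, det(sI - A) = s^2 - (tr A)s + det A.
tr A = -6, det A = 8.
So p(s) = s^2 + 6s + 8.
The constant term is 8.

8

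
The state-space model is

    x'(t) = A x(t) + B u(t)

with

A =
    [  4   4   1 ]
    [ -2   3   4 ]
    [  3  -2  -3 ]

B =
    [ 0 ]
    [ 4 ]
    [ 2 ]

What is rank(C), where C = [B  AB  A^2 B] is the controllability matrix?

AB = [[18], [20], [-14]]
A^2B = [[138], [-32], [56]]
Controllability matrix C = [B  AB  A^2B] = [[0, 18, 138], [4, 20, -32], [2, -14, 56]]
det(C) = 0·(20·56 - (-32)·(-14)) - 18·(4·56 - (-32)·2) + 138·(4·(-14) - 20·2) = 0·672 - 18·288 + 138·(-96) = -18432 ≠ 0, so rank(C) = 3.
rank(C) = 3 = n, so the pair (A, B) is completely controllable.

3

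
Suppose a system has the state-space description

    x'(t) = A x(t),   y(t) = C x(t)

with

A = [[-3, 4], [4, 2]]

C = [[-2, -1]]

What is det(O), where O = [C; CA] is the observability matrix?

22

CA = [[2, -10]]
Observability matrix O = [C; CA] = [[-2, -1], [2, -10]]
det(O) = (-2)·(-10) - (-1)·2 = 20 - (-2) = 22
Since det(O) ≠ 0, rank(O) = 2 and the system is completely observable.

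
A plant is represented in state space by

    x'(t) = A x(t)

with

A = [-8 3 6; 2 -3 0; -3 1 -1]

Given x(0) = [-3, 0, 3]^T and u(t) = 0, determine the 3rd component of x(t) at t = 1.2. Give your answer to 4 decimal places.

det(sI - A) = s^3 - (tr A)s^2 + (M11 + M22 + M33)s - det A, where Mii is the 2×2 principal minor of A obtained by deleting row i and column i.
tr A = (-8) + (-3) + (-1) = -12; M11 = (-3)·(-1) - 0·1 = 3 - 0 = 3; M22 = (-8)·(-1) - 6·(-3) = 8 - (-18) = 26; M33 = (-8)·(-3) - 3·2 = 24 - 6 = 18; sum of minors = 47.
det A = (-8)·((-3)·(-1) - 0·1) - 3·(2·(-1) - 0·(-3)) + 6·(2·1 - (-3)·(-3)) = (-8)·3 - 3·(-2) + 6·(-7) = -60.
So p(s) = det(sI - A) = s^3 + 12s^2 + 47s + 60.
Rational-root test: any integer root divides 60. Testing small divisors, s = -3 works: p(-3) = -27 + 108 + (-141) + 60 = 0, so (s + 3) is a factor.
Dividing, p(s) = (s + 3)(s^2 + 9s + 20).
Factor s^2 + 9s + 20: two numbers with sum -9 and product 20 are -4 and -5, so s^2 + 9s + 20 = (s + 4)(s + 5).
Hence p(s) = (s + 3) (s + 4) (s + 5), with roots -5, -4, -3.
The eigenvalues -5, -4, -3 are distinct and real, so A is diagonalisable and x(t) = e^{At} x(0) = V diag(e^{λ_i t}) V^{-1} x(0), where the columns of V are the eigenvectors.
λ = -5: A - (-5)I = [[-3, 3, 6], [2, 2, 0], [-3, 1, 4]]. v must be orthogonal to every row; (row 1) × (row 2) = [-12, 12, -12], so take v_1 = [1, -1, 1]^T.
λ = -4: A - (-4)I = [[-4, 3, 6], [2, 1, 0], [-3, 1, 3]]. v must be orthogonal to every row; (row 1) × (row 2) = [-6, 12, -10], so take v_2 = [-3, 6, -5]^T.
λ = -3: A - (-3)I = [[-5, 3, 6], [2, 0, 0], [-3, 1, 2]]. v must be orthogonal to every row; (row 1) × (row 2) = [0, 12, -6], so take v_3 = [0, 2, -1]^T.
V = [v_1 v_2 v_3] = [[1, -3, 0], [-1, 6, 2], [1, -5, -1]] has det V = 1, so V^{-1} = adj(V)/det V = [[4, -3, -6], [1, -1, -2], [-1, 2, 3]].
Modal coordinates z(0) = V^{-1} x(0): 4·(-3) + (-3)·0 + (-6)·3 = -30; 1·(-3) + (-1)·0 + (-2)·3 = -9; (-1)·(-3) + 2·0 + 3·3 = 12; so z(0) = [-30, -9, 12]^T.
x_3(t) = Σ_i (v_i)_3 · z_i(0) · e^{λ_i t} (row 3 of V times the modal terms).
x_3(1.2) = 1·(-30)·e^{-5·1.2} + (-5)·(-9)·e^{-4·1.2} + (-1)·12·e^{-3·1.2} = (-30)·0.002479 + 45·0.008230 + (-12)·0.027324 = -0.0319.

-0.0319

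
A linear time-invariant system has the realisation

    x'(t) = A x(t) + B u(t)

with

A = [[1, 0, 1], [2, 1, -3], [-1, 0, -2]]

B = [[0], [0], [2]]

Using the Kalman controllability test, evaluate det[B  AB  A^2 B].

16

AB = [[2], [-6], [-4]]
A^2B = [[-2], [10], [6]]
Controllability matrix C = [B  AB  A^2B] = [[0, 2, -2], [0, -6, 10], [2, -4, 6]]
Expanding along the first row, det(C) = 0·((-6)·6 - 10·(-4)) - 2·(0·6 - 10·2) + (-2)·(0·(-4) - (-6)·2) = 0·4 - 2·(-20) + (-2)·12 = 16
Since det(C) ≠ 0, rank(C) = 3 and the system is completely controllable.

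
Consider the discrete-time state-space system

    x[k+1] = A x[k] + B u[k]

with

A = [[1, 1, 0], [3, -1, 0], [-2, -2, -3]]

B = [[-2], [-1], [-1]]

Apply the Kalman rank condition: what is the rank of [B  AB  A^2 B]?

3

AB = [[-3], [-5], [9]]
A^2B = [[-8], [-4], [-11]]
Controllability matrix C = [B  AB  A^2B] = [[-2, -3, -8], [-1, -5, -4], [-1, 9, -11]]
det(C) = (-2)·((-5)·(-11) - (-4)·9) - (-3)·((-1)·(-11) - (-4)·(-1)) + (-8)·((-1)·9 - (-5)·(-1)) = (-2)·91 - (-3)·7 + (-8)·(-14) = -49 ≠ 0, so rank(C) = 3.
rank(C) = 3 = n, so the pair (A, B) is completely controllable.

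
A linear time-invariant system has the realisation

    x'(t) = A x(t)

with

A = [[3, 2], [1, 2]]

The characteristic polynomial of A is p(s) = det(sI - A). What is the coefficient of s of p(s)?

-5

For a 2×2 matrix, det(sI - A) = s^2 - (tr A)s + det A.
tr A = 5, det A = 4.
So p(s) = s^2 - 5s + 4.
The coefficient of s is -5.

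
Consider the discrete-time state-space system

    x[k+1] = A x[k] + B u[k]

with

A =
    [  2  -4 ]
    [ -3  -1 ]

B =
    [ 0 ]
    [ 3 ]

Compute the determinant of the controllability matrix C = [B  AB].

AB = [[-12], [-3]]
Controllability matrix C = [B  AB] = [[0, -12], [3, -3]]
det(C) = 0·(-3) - (-12)·3 = 0 - (-36) = 36
Since det(C) ≠ 0, rank(C) = 2 and the system is completely controllable.

36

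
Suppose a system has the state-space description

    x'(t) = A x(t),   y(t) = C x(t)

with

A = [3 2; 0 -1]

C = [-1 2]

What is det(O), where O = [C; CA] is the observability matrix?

CA = [[-3, -4]]
Observability matrix O = [C; CA] = [[-1, 2], [-3, -4]]
det(O) = (-1)·(-4) - 2·(-3) = 4 - (-6) = 10
Since det(O) ≠ 0, rank(O) = 2 and the system is completely observable.

10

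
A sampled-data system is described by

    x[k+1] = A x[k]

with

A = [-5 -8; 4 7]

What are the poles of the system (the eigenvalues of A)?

det(zI - A) = z^2 - (tr A)z + det A, with tr A = (-5) + 7 = 2 and det A = (-5)·7 - (-8)·4 = -35 - (-32) = -3.
So p(z) = det(zI - A) = z^2 - 2z - 3.
Factor z^2 - 2z - 3: two numbers with sum 2 and product -3 are 3 and -1, so z^2 - 2z - 3 = (z - 3)(z + 1).
Hence p(z) = (z - 3) (z + 1), with roots -1, 3.

-1, 3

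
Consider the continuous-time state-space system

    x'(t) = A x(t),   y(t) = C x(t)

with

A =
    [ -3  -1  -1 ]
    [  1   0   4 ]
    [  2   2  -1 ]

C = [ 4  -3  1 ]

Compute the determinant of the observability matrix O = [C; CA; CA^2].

CA = [[-13, -2, -17]]
CA^2 = [[3, -21, 22]]
Observability matrix O = [C; CA; CA^2] = [[4, -3, 1], [-13, -2, -17], [3, -21, 22]]
Expanding along the first row, det(O) = 4·((-2)·22 - (-17)·(-21)) - (-3)·((-13)·22 - (-17)·3) + 1·((-13)·(-21) - (-2)·3) = 4·(-401) - (-3)·(-235) + 1·279 = -2030
Since det(O) ≠ 0, rank(O) = 3 and the system is completely observable.

-2030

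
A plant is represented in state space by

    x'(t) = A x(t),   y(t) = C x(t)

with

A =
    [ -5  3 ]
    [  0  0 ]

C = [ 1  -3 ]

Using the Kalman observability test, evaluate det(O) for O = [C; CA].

CA = [[-5, 3]]
Observability matrix O = [C; CA] = [[1, -3], [-5, 3]]
det(O) = 1·3 - (-3)·(-5) = 3 - 15 = -12
Since det(O) ≠ 0, rank(O) = 2 and the system is completely observable.

-12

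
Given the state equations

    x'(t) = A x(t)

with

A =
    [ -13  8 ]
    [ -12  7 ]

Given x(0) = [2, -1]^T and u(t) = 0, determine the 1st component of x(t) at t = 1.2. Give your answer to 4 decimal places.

det(sI - A) = s^2 - (tr A)s + det A, with tr A = (-13) + 7 = -6 and det A = (-13)·7 - 8·(-12) = -91 - (-96) = 5.
So p(s) = det(sI - A) = s^2 + 6s + 5.
Factor s^2 + 6s + 5: two numbers with sum -6 and product 5 are -1 and -5, so s^2 + 6s + 5 = (s + 1)(s + 5).
Hence p(s) = (s + 1) (s + 5), with roots -5, -1.
The eigenvalues -5, -1 are distinct and real, so A is diagonalisable and x(t) = e^{At} x(0) = V diag(e^{λ_i t}) V^{-1} x(0), where the columns of V are the eigenvectors.
λ = -5: A - (-5)I = [[-8, 8], [-12, 12]]. Row 1 gives (-8)·v1 + 8·v2 = 0, so take v_1 = [-1, -1]^T.
λ = -1: A - (-1)I = [[-12, 8], [-12, 8]]. Row 1 gives (-12)·v1 + 8·v2 = 0, so take v_2 = [-2, -3]^T.
V = [v_1 v_2] = [[-1, -2], [-1, -3]] has det V = 1, so V^{-1} = adj(V)/det V = [[-3, 2], [1, -1]].
Modal coordinates z(0) = V^{-1} x(0): (-3)·2 + 2·(-1) = -8; 1·2 + (-1)·(-1) = 3; so z(0) = [-8, 3]^T.
x_1(t) = Σ_i (v_i)_1 · z_i(0) · e^{λ_i t} (row 1 of V times the modal terms).
x_1(1.2) = (-1)·(-8)·e^{-5·1.2} + (-2)·3·e^{-1·1.2} = 8·0.002479 + (-6)·0.301194 = -1.7873.

-1.7873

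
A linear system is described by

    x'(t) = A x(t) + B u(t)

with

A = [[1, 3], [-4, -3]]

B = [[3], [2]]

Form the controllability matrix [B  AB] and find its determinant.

-72

AB = [[9], [-18]]
Controllability matrix C = [B  AB] = [[3, 9], [2, -18]]
det(C) = 3·(-18) - 9·2 = -54 - 18 = -72
Since det(C) ≠ 0, rank(C) = 2 and the system is completely controllable.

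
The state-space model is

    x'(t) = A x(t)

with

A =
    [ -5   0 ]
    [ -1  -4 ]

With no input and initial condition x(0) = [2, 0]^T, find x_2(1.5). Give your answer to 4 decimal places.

det(sI - A) = s^2 - (tr A)s + det A, with tr A = (-5) + (-4) = -9 and det A = (-5)·(-4) - 0·(-1) = 20 - 0 = 20.
So p(s) = det(sI - A) = s^2 + 9s + 20.
Factor s^2 + 9s + 20: two numbers with sum -9 and product 20 are -4 and -5, so s^2 + 9s + 20 = (s + 4)(s + 5).
Hence p(s) = (s + 4) (s + 5), with roots -5, -4.
The eigenvalues -5, -4 are distinct and real, so A is diagonalisable and x(t) = e^{At} x(0) = V diag(e^{λ_i t}) V^{-1} x(0), where the columns of V are the eigenvectors.
λ = -5: A - (-5)I = [[0, 0], [-1, 1]]. Row 2 gives (-1)·v1 + 1·v2 = 0, so take v_1 = [1, 1]^T.
λ = -4: A - (-4)I = [[-1, 0], [-1, 0]]. Row 1 gives (-1)·v1 + 0·v2 = 0, so take v_2 = [0, -1]^T.
V = [v_1 v_2] = [[1, 0], [1, -1]] has det V = -1, so V^{-1} = adj(V)/det V = [[1, 0], [1, -1]].
Modal coordinates z(0) = V^{-1} x(0): 1·2 + 0·0 = 2; 1·2 + (-1)·0 = 2; so z(0) = [2, 2]^T.
x_2(t) = Σ_i (v_i)_2 · z_i(0) · e^{λ_i t} (row 2 of V times the modal terms).
x_2(1.5) = 1·2·e^{-5·1.5} + (-1)·2·e^{-4·1.5} = 2·0.000553 + (-2)·0.002479 = -0.0039.

-0.0039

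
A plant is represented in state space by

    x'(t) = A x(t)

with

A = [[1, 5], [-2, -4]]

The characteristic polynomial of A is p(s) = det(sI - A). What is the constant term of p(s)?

6

For a 2×2 matrix, det(sI - A) = s^2 - (tr A)s + det A.
tr A = -3, det A = 6.
So p(s) = s^2 + 3s + 6.
The constant term is 6.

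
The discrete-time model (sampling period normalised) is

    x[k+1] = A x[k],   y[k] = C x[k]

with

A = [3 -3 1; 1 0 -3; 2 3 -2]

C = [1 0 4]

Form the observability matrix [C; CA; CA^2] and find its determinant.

CA = [[11, 9, -7]]
CA^2 = [[28, -54, -2]]
Observability matrix O = [C; CA; CA^2] = [[1, 0, 4], [11, 9, -7], [28, -54, -2]]
Expanding along the first row, det(O) = 1·(9·(-2) - (-7)·(-54)) - 0·(11·(-2) - (-7)·28) + 4·(11·(-54) - 9·28) = 1·(-396) - 0·174 + 4·(-846) = -3780
Since det(O) ≠ 0, rank(O) = 3 and the system is completely observable.

-3780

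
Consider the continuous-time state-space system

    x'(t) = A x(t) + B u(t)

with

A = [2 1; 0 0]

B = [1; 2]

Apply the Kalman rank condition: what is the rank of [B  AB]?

AB = [[4], [0]]
Controllability matrix C = [B  AB] = [[1, 4], [2, 0]]
det(C) = 1·0 - 4·2 = 0 - 8 = -8 ≠ 0, so rank(C) = 2.
rank(C) = 2 = n, so the pair (A, B) is completely controllable.

2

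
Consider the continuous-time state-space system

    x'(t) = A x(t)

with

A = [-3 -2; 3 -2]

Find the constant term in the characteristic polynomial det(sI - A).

For a 2×2 matrix, det(sI - A) = s^2 - (tr A)s + det A.
tr A = -5, det A = 12.
So p(s) = s^2 + 5s + 12.
The constant term is 12.

12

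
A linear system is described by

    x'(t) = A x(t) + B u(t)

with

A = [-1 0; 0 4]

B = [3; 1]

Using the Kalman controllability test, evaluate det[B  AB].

AB = [[-3], [4]]
Controllability matrix C = [B  AB] = [[3, -3], [1, 4]]
det(C) = 3·4 - (-3)·1 = 12 - (-3) = 15
Since det(C) ≠ 0, rank(C) = 2 and the system is completely controllable.

15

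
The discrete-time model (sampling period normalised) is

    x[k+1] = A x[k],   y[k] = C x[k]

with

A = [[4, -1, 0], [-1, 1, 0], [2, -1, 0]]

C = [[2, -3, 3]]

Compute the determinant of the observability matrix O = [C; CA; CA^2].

549

CA = [[17, -8, 0]]
CA^2 = [[76, -25, 0]]
Observability matrix O = [C; CA; CA^2] = [[2, -3, 3], [17, -8, 0], [76, -25, 0]]
Expanding along the first row, det(O) = 2·((-8)·0 - 0·(-25)) - (-3)·(17·0 - 0·76) + 3·(17·(-25) - (-8)·76) = 2·0 - (-3)·0 + 3·183 = 549
Since det(O) ≠ 0, rank(O) = 3 and the system is completely observable.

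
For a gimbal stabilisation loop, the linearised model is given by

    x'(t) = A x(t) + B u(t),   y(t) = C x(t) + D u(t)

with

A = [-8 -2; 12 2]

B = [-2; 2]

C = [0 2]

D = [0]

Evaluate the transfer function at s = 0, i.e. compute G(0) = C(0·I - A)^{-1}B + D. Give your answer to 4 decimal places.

G(0) = C(-A)^{-1}B + D = -C A^{-1} B + D.
det A = 8, so A^{-1} = (1/8)·adj(A) = [[1/4, 1/4], [-3/2, -1]]
A^{-1} B = [0, 1]^T
C A^{-1} B = 2
G(0) = D - C A^{-1} B = 0 - (2) = -2

-2.0000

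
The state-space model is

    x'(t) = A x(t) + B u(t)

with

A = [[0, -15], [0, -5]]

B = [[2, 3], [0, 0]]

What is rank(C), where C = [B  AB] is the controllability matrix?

1

AB = [[0, 0], [0, 0]]
Controllability matrix C = [B  AB] = [[2, 3, 0, 0], [0, 0, 0, 0]]
Every column of C is a scalar multiple of column 1 = [2, 0] (multipliers 1, 3/2, 0, 0), so the columns span a one-dimensional space.
C ≠ 0, hence rank(C) = 1.
rank(C) = 1 < n = 2, so the pair (A, B) is not completely controllable.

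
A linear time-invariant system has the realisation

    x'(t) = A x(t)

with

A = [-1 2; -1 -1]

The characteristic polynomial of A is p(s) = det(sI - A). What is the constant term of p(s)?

For a 2×2 matrix, det(sI - A) = s^2 - (tr A)s + det A.
tr A = -2, det A = 3.
So p(s) = s^2 + 2s + 3.
The constant term is 3.

3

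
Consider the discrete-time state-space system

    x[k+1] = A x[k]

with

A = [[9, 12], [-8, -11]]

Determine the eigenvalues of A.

det(zI - A) = z^2 - (tr A)z + det A, with tr A = 9 + (-11) = -2 and det A = 9·(-11) - 12·(-8) = -99 - (-96) = -3.
So p(z) = det(zI - A) = z^2 + 2z - 3.
Factor z^2 + 2z - 3: two numbers with sum -2 and product -3 are 1 and -3, so z^2 + 2z - 3 = (z - 1)(z + 3).
Hence p(z) = (z - 1) (z + 3), with roots -3, 1.

-3, 1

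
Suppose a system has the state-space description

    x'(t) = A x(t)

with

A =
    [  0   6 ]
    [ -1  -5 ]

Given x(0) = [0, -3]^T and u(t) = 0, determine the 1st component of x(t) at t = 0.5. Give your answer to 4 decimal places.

det(sI - A) = s^2 - (tr A)s + det A, with tr A = 0 + (-5) = -5 and det A = 0·(-5) - 6·(-1) = 0 - (-6) = 6.
So p(s) = det(sI - A) = s^2 + 5s + 6.
Factor s^2 + 5s + 6: two numbers with sum -5 and product 6 are -2 and -3, so s^2 + 5s + 6 = (s + 2)(s + 3).
Hence p(s) = (s + 2) (s + 3), with roots -3, -2.
The eigenvalues -3, -2 are distinct and real, so A is diagonalisable and x(t) = e^{At} x(0) = V diag(e^{λ_i t}) V^{-1} x(0), where the columns of V are the eigenvectors.
λ = -3: A - (-3)I = [[3, 6], [-1, -2]]. Row 1 gives 3·v1 + 6·v2 = 0, so take v_1 = [-2, 1]^T.
λ = -2: A - (-2)I = [[2, 6], [-1, -3]]. Row 1 gives 2·v1 + 6·v2 = 0, so take v_2 = [-3, 1]^T.
V = [v_1 v_2] = [[-2, -3], [1, 1]] has det V = 1, so V^{-1} = adj(V)/det V = [[1, 3], [-1, -2]].
Modal coordinates z(0) = V^{-1} x(0): 1·0 + 3·(-3) = -9; (-1)·0 + (-2)·(-3) = 6; so z(0) = [-9, 6]^T.
x_1(t) = Σ_i (v_i)_1 · z_i(0) · e^{λ_i t} (row 1 of V times the modal terms).
x_1(0.5) = (-2)·(-9)·e^{-3·0.5} + (-3)·6·e^{-2·0.5} = 18·0.223130 + (-18)·0.367879 = -2.6055.

-2.6055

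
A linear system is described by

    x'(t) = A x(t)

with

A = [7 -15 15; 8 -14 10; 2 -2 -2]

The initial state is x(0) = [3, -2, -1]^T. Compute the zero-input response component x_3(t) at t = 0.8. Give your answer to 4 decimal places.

1.4609

det(sI - A) = s^3 - (tr A)s^2 + (M11 + M22 + M33)s - det A, where Mii is the 2×2 principal minor of A obtained by deleting row i and column i.
tr A = 7 + (-14) + (-2) = -9; M11 = (-14)·(-2) - 10·(-2) = 28 - (-20) = 48; M22 = 7·(-2) - 15·2 = -14 - 30 = -44; M33 = 7·(-14) - (-15)·8 = -98 - (-120) = 22; sum of minors = 26.
det A = 7·((-14)·(-2) - 10·(-2)) - (-15)·(8·(-2) - 10·2) + 15·(8·(-2) - (-14)·2) = 7·48 - (-15)·(-36) + 15·12 = -24.
So p(s) = det(sI - A) = s^3 + 9s^2 + 26s + 24.
Rational-root test: any integer root divides 24. Testing small divisors, s = -2 works: p(-2) = -8 + 36 + (-52) + 24 = 0, so (s + 2) is a factor.
Dividing, p(s) = (s + 2)(s^2 + 7s + 12).
Factor s^2 + 7s + 12: two numbers with sum -7 and product 12 are -3 and -4, so s^2 + 7s + 12 = (s + 3)(s + 4).
Hence p(s) = (s + 2) (s + 3) (s + 4), with roots -4, -3, -2.
The eigenvalues -4, -3, -2 are distinct and real, so A is diagonalisable and x(t) = e^{At} x(0) = V diag(e^{λ_i t}) V^{-1} x(0), where the columns of V are the eigenvectors.
λ = -4: A - (-4)I = [[11, -15, 15], [8, -10, 10], [2, -2, 2]]. v must be orthogonal to every row; (row 1) × (row 2) = [0, 10, 10], so take v_1 = [0, 1, 1]^T.
λ = -3: A - (-3)I = [[10, -15, 15], [8, -11, 10], [2, -2, 1]]. v must be orthogonal to every row; (row 1) × (row 2) = [15, 20, 10], so take v_2 = [3, 4, 2]^T.
λ = -2: A - (-2)I = [[9, -15, 15], [8, -12, 10], [2, -2, 0]]. v must be orthogonal to every row; (row 1) × (row 2) = [30, 30, 12], so take v_3 = [5, 5, 2]^T.
V = [v_1 v_2 v_3] = [[0, 3, 5], [1, 4, 5], [1, 2, 2]] has det V = -1, so V^{-1} = adj(V)/det V = [[2, -4, 5], [-3, 5, -5], [2, -3, 3]].
Modal coordinates z(0) = V^{-1} x(0): 2·3 + (-4)·(-2) + 5·(-1) = 9; (-3)·3 + 5·(-2) + (-5)·(-1) = -14; 2·3 + (-3)·(-2) + 3·(-1) = 9; so z(0) = [9, -14, 9]^T.
x_3(t) = Σ_i (v_i)_3 · z_i(0) · e^{λ_i t} (row 3 of V times the modal terms).
x_3(0.8) = 1·9·e^{-4·0.8} + 2·(-14)·e^{-3·0.8} + 2·9·e^{-2·0.8} = 9·0.040762 + (-28)·0.090718 + 18·0.201897 = 1.4609.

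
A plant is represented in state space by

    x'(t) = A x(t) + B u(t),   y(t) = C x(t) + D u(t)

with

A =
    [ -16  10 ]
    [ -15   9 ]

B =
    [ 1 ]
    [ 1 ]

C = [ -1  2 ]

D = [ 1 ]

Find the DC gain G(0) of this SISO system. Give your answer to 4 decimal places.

1.1667

G(0) = C(-A)^{-1}B + D = -C A^{-1} B + D.
det A = 6, so A^{-1} = (1/6)·adj(A) = [[3/2, -5/3], [5/2, -8/3]]
A^{-1} B = [-1/6, -1/6]^T
C A^{-1} B = -1/6
G(0) = D - C A^{-1} B = 1 - (-1/6) = 7/6 ≈ 1.1667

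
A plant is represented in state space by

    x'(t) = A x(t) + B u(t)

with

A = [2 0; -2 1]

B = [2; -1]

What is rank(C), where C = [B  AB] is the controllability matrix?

2

AB = [[4], [-5]]
Controllability matrix C = [B  AB] = [[2, 4], [-1, -5]]
det(C) = 2·(-5) - 4·(-1) = -10 - (-4) = -6 ≠ 0, so rank(C) = 2.
rank(C) = 2 = n, so the pair (A, B) is completely controllable.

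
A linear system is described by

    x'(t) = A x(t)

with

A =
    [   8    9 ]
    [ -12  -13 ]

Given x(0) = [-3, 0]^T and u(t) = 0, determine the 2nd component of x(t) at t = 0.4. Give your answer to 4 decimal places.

5.6211

det(sI - A) = s^2 - (tr A)s + det A, with tr A = 8 + (-13) = -5 and det A = 8·(-13) - 9·(-12) = -104 - (-108) = 4.
So p(s) = det(sI - A) = s^2 + 5s + 4.
Factor s^2 + 5s + 4: two numbers with sum -5 and product 4 are -1 and -4, so s^2 + 5s + 4 = (s + 1)(s + 4).
Hence p(s) = (s + 1) (s + 4), with roots -4, -1.
The eigenvalues -4, -1 are distinct and real, so A is diagonalisable and x(t) = e^{At} x(0) = V diag(e^{λ_i t}) V^{-1} x(0), where the columns of V are the eigenvectors.
λ = -4: A - (-4)I = [[12, 9], [-12, -9]]. Row 1 gives 12·v1 + 9·v2 = 0, so take v_1 = [-3, 4]^T.
λ = -1: A - (-1)I = [[9, 9], [-12, -12]]. Row 1 gives 9·v1 + 9·v2 = 0, so take v_2 = [-1, 1]^T.
V = [v_1 v_2] = [[-3, -1], [4, 1]] has det V = 1, so V^{-1} = adj(V)/det V = [[1, 1], [-4, -3]].
Modal coordinates z(0) = V^{-1} x(0): 1·(-3) + 1·0 = -3; (-4)·(-3) + (-3)·0 = 12; so z(0) = [-3, 12]^T.
x_2(t) = Σ_i (v_i)_2 · z_i(0) · e^{λ_i t} (row 2 of V times the modal terms).
x_2(0.4) = 4·(-3)·e^{-4·0.4} + 1·12·e^{-1·0.4} = (-12)·0.201897 + 12·0.670320 = 5.6211.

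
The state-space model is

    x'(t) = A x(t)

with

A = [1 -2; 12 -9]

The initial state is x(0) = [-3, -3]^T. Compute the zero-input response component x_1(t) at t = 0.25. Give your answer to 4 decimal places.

-1.9747

det(sI - A) = s^2 - (tr A)s + det A, with tr A = 1 + (-9) = -8 and det A = 1·(-9) - (-2)·12 = -9 - (-24) = 15.
So p(s) = det(sI - A) = s^2 + 8s + 15.
Factor s^2 + 8s + 15: two numbers with sum -8 and product 15 are -3 and -5, so s^2 + 8s + 15 = (s + 3)(s + 5).
Hence p(s) = (s + 3) (s + 5), with roots -5, -3.
The eigenvalues -5, -3 are distinct and real, so A is diagonalisable and x(t) = e^{At} x(0) = V diag(e^{λ_i t}) V^{-1} x(0), where the columns of V are the eigenvectors.
λ = -5: A - (-5)I = [[6, -2], [12, -4]]. Row 1 gives 6·v1 + (-2)·v2 = 0, so take v_1 = [1, 3]^T.
λ = -3: A - (-3)I = [[4, -2], [12, -6]]. Row 1 gives 4·v1 + (-2)·v2 = 0, so take v_2 = [1, 2]^T.
V = [v_1 v_2] = [[1, 1], [3, 2]] has det V = -1, so V^{-1} = adj(V)/det V = [[-2, 1], [3, -1]].
Modal coordinates z(0) = V^{-1} x(0): (-2)·(-3) + 1·(-3) = 3; 3·(-3) + (-1)·(-3) = -6; so z(0) = [3, -6]^T.
x_1(t) = Σ_i (v_i)_1 · z_i(0) · e^{λ_i t} (row 1 of V times the modal terms).
x_1(0.25) = 1·3·e^{-5·0.25} + 1·(-6)·e^{-3·0.25} = 3·0.286505 + (-6)·0.472367 = -1.9747.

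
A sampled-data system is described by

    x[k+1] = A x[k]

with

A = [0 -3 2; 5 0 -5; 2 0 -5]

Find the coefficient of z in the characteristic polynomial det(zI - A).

Expand det(zI - A) for the 3×3 matrix.
p(z) = z^3 + 5z^2 + 11z + 45.
(Check: constant term = det(-A) = (-1)^3 det A = 45; coefficient of z^2 = -tr A = 5.)
The coefficient of z is 11.

11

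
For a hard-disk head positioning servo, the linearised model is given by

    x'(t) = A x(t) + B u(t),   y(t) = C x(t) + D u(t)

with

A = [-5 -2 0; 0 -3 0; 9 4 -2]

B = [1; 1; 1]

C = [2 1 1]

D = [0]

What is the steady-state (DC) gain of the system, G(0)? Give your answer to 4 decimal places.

G(0) = C(-A)^{-1}B + D = -C A^{-1} B + D.
det A = -30, so A^{-1} = (1/-30)·adj(A) = [[-1/5, 2/15, 0], [0, -1/3, 0], [-9/10, -1/15, -1/2]]
A^{-1} B = [-1/15, -1/3, -22/15]^T
C A^{-1} B = -29/15
G(0) = D - C A^{-1} B = 0 - (-29/15) = 29/15 ≈ 1.9333

1.9333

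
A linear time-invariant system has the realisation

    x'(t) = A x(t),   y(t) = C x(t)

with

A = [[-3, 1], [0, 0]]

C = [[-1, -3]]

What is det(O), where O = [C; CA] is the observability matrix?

10

CA = [[3, -1]]
Observability matrix O = [C; CA] = [[-1, -3], [3, -1]]
det(O) = (-1)·(-1) - (-3)·3 = 1 - (-9) = 10
Since det(O) ≠ 0, rank(O) = 2 and the system is completely observable.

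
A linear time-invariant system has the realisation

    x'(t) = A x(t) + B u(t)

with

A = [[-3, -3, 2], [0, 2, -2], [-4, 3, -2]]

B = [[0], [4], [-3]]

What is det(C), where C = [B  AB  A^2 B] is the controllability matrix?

AB = [[-18], [14], [18]]
A^2B = [[48], [-8], [78]]
Controllability matrix C = [B  AB  A^2B] = [[0, -18, 48], [4, 14, -8], [-3, 18, 78]]
Expanding along the first row, det(C) = 0·(14·78 - (-8)·18) - (-18)·(4·78 - (-8)·(-3)) + 48·(4·18 - 14·(-3)) = 0·1236 - (-18)·288 + 48·114 = 10656
Since det(C) ≠ 0, rank(C) = 3 and the system is completely controllable.

10656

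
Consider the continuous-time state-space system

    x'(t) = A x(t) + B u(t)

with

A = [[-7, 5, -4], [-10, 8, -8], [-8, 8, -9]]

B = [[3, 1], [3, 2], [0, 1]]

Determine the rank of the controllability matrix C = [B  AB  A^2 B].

2

AB = [[-6, -1], [-6, -2], [0, -1]]
A^2B = [[12, 1], [12, 2], [0, 1]]
Controllability matrix C = [B  AB  A^2B] = [[3, 1, -6, -1, 12, 1], [3, 2, -6, -2, 12, 2], [0, 1, 0, -1, 0, 1]]
The rows r1, r2, r3 of C are linearly dependent: r1 - r2 + r3 = 0 (check each entry), so rank(C) ≤ 2.
The 2×2 minor from rows 1, 2, columns 1, 2 is 3·2 - 1·3 = 6 - 3 = 3 ≠ 0, so rank(C) = 2.
rank(C) = 2 < n = 3, so the pair (A, B) is not completely controllable.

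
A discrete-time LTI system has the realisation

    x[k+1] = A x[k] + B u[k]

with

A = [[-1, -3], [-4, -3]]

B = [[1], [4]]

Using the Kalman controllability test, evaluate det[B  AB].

36

AB = [[-13], [-16]]
Controllability matrix C = [B  AB] = [[1, -13], [4, -16]]
det(C) = 1·(-16) - (-13)·4 = -16 - (-52) = 36
Since det(C) ≠ 0, rank(C) = 2 and the system is completely controllable.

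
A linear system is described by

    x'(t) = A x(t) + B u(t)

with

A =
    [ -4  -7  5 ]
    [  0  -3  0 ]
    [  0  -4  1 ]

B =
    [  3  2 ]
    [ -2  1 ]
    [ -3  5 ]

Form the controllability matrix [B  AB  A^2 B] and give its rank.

2

AB = [[-13, 10], [6, -3], [5, 1]]
A^2B = [[35, -14], [-18, 9], [-19, 13]]
Controllability matrix C = [B  AB  A^2B] = [[3, 2, -13, 10, 35, -14], [-2, 1, 6, -3, -18, 9], [-3, 5, 5, 1, -19, 13]]
The rows r1, r2, r3 of C are linearly dependent: -r1 - 3·r2 + r3 = 0 (check each entry), so rank(C) ≤ 2.
The 2×2 minor from rows 1, 2, columns 1, 2 is 3·1 - 2·(-2) = 3 - (-4) = 7 ≠ 0, so rank(C) = 2.
rank(C) = 2 < n = 3, so the pair (A, B) is not completely controllable.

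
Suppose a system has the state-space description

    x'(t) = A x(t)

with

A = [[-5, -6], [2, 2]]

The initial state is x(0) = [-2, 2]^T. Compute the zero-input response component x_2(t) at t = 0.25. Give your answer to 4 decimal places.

1.9021

det(sI - A) = s^2 - (tr A)s + det A, with tr A = (-5) + 2 = -3 and det A = (-5)·2 - (-6)·2 = -10 - (-12) = 2.
So p(s) = det(sI - A) = s^2 + 3s + 2.
Factor s^2 + 3s + 2: two numbers with sum -3 and product 2 are -1 and -2, so s^2 + 3s + 2 = (s + 1)(s + 2).
Hence p(s) = (s + 1) (s + 2), with roots -2, -1.
The eigenvalues -2, -1 are distinct and real, so A is diagonalisable and x(t) = e^{At} x(0) = V diag(e^{λ_i t}) V^{-1} x(0), where the columns of V are the eigenvectors.
λ = -2: A - (-2)I = [[-3, -6], [2, 4]]. Row 1 gives (-3)·v1 + (-6)·v2 = 0, so take v_1 = [-2, 1]^T.
λ = -1: A - (-1)I = [[-4, -6], [2, 3]]. Row 1 gives (-4)·v1 + (-6)·v2 = 0, so take v_2 = [-3, 2]^T.
V = [v_1 v_2] = [[-2, -3], [1, 2]] has det V = -1, so V^{-1} = adj(V)/det V = [[-2, -3], [1, 2]].
Modal coordinates z(0) = V^{-1} x(0): (-2)·(-2) + (-3)·2 = -2; 1·(-2) + 2·2 = 2; so z(0) = [-2, 2]^T.
x_2(t) = Σ_i (v_i)_2 · z_i(0) · e^{λ_i t} (row 2 of V times the modal terms).
x_2(0.25) = 1·(-2)·e^{-2·0.25} + 2·2·e^{-1·0.25} = (-2)·0.606531 + 4·0.778801 = 1.9021.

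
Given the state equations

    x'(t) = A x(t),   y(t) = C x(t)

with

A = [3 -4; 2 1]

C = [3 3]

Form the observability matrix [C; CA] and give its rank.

CA = [[15, -9]]
Observability matrix O = [C; CA] = [[3, 3], [15, -9]]
det(O) = 3·(-9) - 3·15 = -27 - 45 = -72 ≠ 0, so rank(O) = 2.
rank(O) = 2 = n, so the pair (A, C) is completely observable.

2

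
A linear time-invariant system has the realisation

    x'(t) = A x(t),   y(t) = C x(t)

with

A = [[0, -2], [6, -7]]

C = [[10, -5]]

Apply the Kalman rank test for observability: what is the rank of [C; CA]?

CA = [[-30, 15]]
Observability matrix O = [C; CA] = [[10, -5], [-30, 15]]
Every row of O is a scalar multiple of row 1 = [10, -5] (multipliers 1, -3), so the rows span a one-dimensional space.
O ≠ 0, hence rank(O) = 1.
rank(O) = 1 < n = 2, so the pair (A, C) is not completely observable.

1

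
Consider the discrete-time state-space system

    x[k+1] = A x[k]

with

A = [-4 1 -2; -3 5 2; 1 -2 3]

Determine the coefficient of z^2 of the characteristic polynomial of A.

Expand det(zI - A) for the 3×3 matrix.
p(z) = z^3 - 4z^2 - 8z + 67.
(Check: constant term = det(-A) = (-1)^3 det A = 67; coefficient of z^2 = -tr A = -4.)
The coefficient of z^2 is -4.

-4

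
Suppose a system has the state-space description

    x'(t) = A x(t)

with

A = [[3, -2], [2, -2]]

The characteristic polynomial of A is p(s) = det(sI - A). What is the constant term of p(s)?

For a 2×2 matrix, det(sI - A) = s^2 - (tr A)s + det A.
tr A = 1, det A = -2.
So p(s) = s^2 - s - 2.
The constant term is -2.

-2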